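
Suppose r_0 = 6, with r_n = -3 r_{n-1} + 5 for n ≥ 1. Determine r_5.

-1153

r_1 = -3(6) + 5 = -13
r_2 = -3(-13) + 5 = 44
r_3 = -3(44) + 5 = -127
r_4 = -3(-127) + 5 = 386
r_5 = -3(386) + 5 = -1153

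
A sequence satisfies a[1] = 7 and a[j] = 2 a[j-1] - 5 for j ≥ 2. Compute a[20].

1048581

The fixed point is -5/(1 - 2) = 5, so a[j] - 5 = 2(a[j-1] - 5).
Hence a[j] = 2·2^{j-1} + 5.
a[20] = 2·2^{19} + 5 = 2·524288 + 5 = 1048581.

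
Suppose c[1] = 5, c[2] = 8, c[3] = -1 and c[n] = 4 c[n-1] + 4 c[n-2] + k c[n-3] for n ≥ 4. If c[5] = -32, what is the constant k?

-5

c[4] = 28 + 5k
c[5] = 108 + 28k
So 108 + 28k = -32, giving k = -5.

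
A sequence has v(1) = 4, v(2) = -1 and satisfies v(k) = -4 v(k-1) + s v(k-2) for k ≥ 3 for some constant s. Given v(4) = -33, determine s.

1

v(3) = 4 + 4s
v(4) = -16 - 17s
So -16 - 17s = -33, giving s = 1.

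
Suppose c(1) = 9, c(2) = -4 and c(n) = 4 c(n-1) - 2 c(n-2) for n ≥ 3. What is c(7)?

c(3) = 4·(-4) - 2·9 = -34
c(4) = 4·(-34) - 2·(-4) = -128
c(5) = 4·(-128) - 2·(-34) = -444
c(6) = 4·(-444) - 2·(-128) = -1520
c(7) = 4·(-1520) - 2·(-444) = -5192

-5192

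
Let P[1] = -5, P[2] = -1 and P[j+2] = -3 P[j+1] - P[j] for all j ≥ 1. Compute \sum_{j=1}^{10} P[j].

P[3] = -3(-1) - (-5) = 8
P[4] = -3(8) - (-1) = -23
P[5] = -3(-23) - 8 = 61
P[6] = -3(61) - (-23) = -160
P[7] = -3(-160) - 61 = 419
P[8] = -3(419) - (-160) = -1097
P[9] = -3(-1097) - 419 = 2872
P[10] = -3(2872) - (-1097) = -7519
Sum = (-5) + (-1) + 8 + (-23) + 61 + (-160) + 419 + (-1097) + 2872 + (-7519) = -5445

-5445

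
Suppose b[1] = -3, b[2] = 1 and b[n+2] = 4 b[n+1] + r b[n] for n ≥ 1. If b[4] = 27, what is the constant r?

-1

b[3] = 4 - 3r
b[4] = 16 - 11r
So 16 - 11r = 27, giving r = -1.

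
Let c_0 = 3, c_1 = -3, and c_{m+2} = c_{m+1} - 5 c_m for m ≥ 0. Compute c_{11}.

-24258

c_2 = (-3) - 5(3) = -18
c_3 = (-18) - 5(-3) = -3
c_4 = (-3) - 5(-18) = 87
c_5 = 87 - 5(-3) = 102
c_6 = 102 - 5(87) = -333
c_7 = (-333) - 5(102) = -843
c_8 = (-843) - 5(-333) = 822
c_9 = 822 - 5(-843) = 5037
c_{10} = 5037 - 5(822) = 927
c_{11} = 927 - 5(5037) = -24258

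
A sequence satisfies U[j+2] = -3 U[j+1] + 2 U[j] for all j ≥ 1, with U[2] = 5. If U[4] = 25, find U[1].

Let U[1] = v.
U[3] = -15 + 2v
U[4] = 55 - 6v
So 55 - 6v = 25, giving v = 5.

5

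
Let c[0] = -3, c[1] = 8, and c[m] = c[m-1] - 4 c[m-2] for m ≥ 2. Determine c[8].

-796

c[2] = 8 - 4·(-3) = 20
c[3] = 20 - 4·8 = -12
c[4] = (-12) - 4·20 = -92
c[5] = (-92) - 4·(-12) = -44
c[6] = (-44) - 4·(-92) = 324
c[7] = 324 - 4·(-44) = 500
c[8] = 500 - 4·324 = -796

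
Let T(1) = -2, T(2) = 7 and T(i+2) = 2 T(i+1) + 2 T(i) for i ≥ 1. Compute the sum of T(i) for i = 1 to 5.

T(3) = 2·7 + 2·(-2) = 10
T(4) = 2·10 + 2·7 = 34
T(5) = 2·34 + 2·10 = 88
Sum = (-2) + 7 + 10 + 34 + 88 = 137

137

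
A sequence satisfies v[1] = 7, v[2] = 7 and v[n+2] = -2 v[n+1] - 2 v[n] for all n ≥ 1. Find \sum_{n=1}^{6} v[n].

-28

v[3] = -2·7 - 2·7 = -28
v[4] = -2·(-28) - 2·7 = 42
v[5] = -2·42 - 2·(-28) = -28
v[6] = -2·(-28) - 2·42 = -28
Sum = 7 + 7 + (-28) + 42 + (-28) + (-28) = -28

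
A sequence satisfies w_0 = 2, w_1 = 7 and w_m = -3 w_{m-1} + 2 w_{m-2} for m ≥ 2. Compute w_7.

10361

w_2 = -3·7 + 2·2 = -17
w_3 = -3·(-17) + 2·7 = 65
w_4 = -3·65 + 2·(-17) = -229
w_5 = -3·(-229) + 2·65 = 817
w_6 = -3·817 + 2·(-229) = -2909
w_7 = -3·(-2909) + 2·817 = 10361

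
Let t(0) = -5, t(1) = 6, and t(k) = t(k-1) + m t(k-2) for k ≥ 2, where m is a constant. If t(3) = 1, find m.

t(2) = 6 - 5m
t(3) = 6 + m
So 6 + m = 1, giving m = -5.

-5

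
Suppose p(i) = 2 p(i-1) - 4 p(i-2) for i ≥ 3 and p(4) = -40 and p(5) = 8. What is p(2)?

Rearranging, p(i-2) = (p(i) - 2 p(i-1)) / -4.
p(3) = (8 - 2*(-40)) / -4 = 88/-4 = -22
p(2) = (-40 - 2*(-22)) / -4 = 4/-4 = -1

-1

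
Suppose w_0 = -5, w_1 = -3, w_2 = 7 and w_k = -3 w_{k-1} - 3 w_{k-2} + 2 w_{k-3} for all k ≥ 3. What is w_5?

-37

w_3 = -3(7) - 3(-3) + 2(-5) = -22
w_4 = -3(-22) - 3(7) + 2(-3) = 39
w_5 = -3(39) - 3(-22) + 2(7) = -37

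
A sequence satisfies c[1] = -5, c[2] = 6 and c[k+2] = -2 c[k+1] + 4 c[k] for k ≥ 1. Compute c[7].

c[3] = -2(6) + 4(-5) = -32
c[4] = -2(-32) + 4(6) = 88
c[5] = -2(88) + 4(-32) = -304
c[6] = -2(-304) + 4(88) = 960
c[7] = -2(960) + 4(-304) = -3136

-3136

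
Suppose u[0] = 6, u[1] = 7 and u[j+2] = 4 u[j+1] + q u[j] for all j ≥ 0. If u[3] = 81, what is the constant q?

-1

u[2] = 28 + 6q
u[3] = 112 + 31q
So 112 + 31q = 81, giving q = -1.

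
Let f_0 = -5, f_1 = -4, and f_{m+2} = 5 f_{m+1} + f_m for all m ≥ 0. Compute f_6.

-18065

f_2 = 5*(-4) + (-5) = -25
f_3 = 5*(-25) + (-4) = -129
f_4 = 5*(-129) + (-25) = -670
f_5 = 5*(-670) + (-129) = -3479
f_6 = 5*(-3479) + (-670) = -18065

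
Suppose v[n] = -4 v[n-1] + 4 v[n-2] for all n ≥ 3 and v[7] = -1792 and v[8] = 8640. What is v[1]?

-7

Rearranging, v[n-2] = (v[n] + 4 v[n-1]) / 4.
v[6] = (8640 + 4·(-1792)) / 4 = 1472/4 = 368
v[5] = (-1792 + 4·368) / 4 = -320/4 = -80
v[4] = (368 + 4·(-80)) / 4 = 48/4 = 12
v[3] = (-80 + 4·12) / 4 = -32/4 = -8
v[2] = (12 + 4·(-8)) / 4 = -20/4 = -5
v[1] = (-8 + 4·(-5)) / 4 = -28/4 = -7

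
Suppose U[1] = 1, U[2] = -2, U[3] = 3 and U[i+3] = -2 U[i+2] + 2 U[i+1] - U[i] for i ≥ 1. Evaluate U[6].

-85

U[4] = -2*3 + 2*(-2) - 1 = -11
U[5] = -2*(-11) + 2*3 - (-2) = 30
U[6] = -2*30 + 2*(-11) - 3 = -85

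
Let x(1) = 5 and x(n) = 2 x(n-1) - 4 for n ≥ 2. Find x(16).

32772

The fixed point is -4/(1 - 2) = 4, so x(n) - 4 = 2(x(n-1) - 4).
Hence x(n) = 1·2^{n-1} + 4.
x(16) = 1·2^{15} + 4 = 1·32768 + 4 = 32772.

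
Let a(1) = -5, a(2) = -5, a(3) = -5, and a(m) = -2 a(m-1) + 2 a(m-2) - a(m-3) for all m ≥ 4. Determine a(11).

-8055

a(4) = -2*(-5) + 2*(-5) - (-5) = 5
a(5) = -2*5 + 2*(-5) - (-5) = -15
a(6) = -2*(-15) + 2*5 - (-5) = 45
a(7) = -2*45 + 2*(-15) - 5 = -125
a(8) = -2*(-125) + 2*45 - (-15) = 355
a(9) = -2*355 + 2*(-125) - 45 = -1005
a(10) = -2*(-1005) + 2*355 - (-125) = 2845
a(11) = -2*2845 + 2*(-1005) - 355 = -8055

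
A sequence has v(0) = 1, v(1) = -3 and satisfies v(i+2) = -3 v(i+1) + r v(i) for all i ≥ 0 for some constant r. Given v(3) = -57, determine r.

5

v(2) = 9 + r
v(3) = -27 - 6r
So -27 - 6r = -57, giving r = 5.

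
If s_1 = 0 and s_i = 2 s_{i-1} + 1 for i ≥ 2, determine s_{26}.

The fixed point is 1/(1 - 2) = -1, so s_i + 1 = 2(s_{i-1} + 1).
Hence s_i = 1·2^{i-1} - 1.
s_{26} = 1·2^{25} - 1 = 1·33554432 - 1 = 33554431.

33554431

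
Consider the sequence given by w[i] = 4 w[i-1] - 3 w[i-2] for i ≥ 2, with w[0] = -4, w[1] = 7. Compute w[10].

324760

w[2] = 4(7) - 3(-4) = 40
w[3] = 4(40) - 3(7) = 139
w[4] = 4(139) - 3(40) = 436
w[5] = 4(436) - 3(139) = 1327
w[6] = 4(1327) - 3(436) = 4000
w[7] = 4(4000) - 3(1327) = 12019
w[8] = 4(12019) - 3(4000) = 36076
w[9] = 4(36076) - 3(12019) = 108247
w[10] = 4(108247) - 3(36076) = 324760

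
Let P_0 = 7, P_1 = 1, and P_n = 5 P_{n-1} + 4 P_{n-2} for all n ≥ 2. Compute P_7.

180809

P_2 = 5*1 + 4*7 = 33
P_3 = 5*33 + 4*1 = 169
P_4 = 5*169 + 4*33 = 977
P_5 = 5*977 + 4*169 = 5561
P_6 = 5*5561 + 4*977 = 31713
P_7 = 5*31713 + 4*5561 = 180809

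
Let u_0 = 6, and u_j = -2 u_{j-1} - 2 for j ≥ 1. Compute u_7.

-854

u_1 = -2*6 - 2 = -14
u_2 = -2*(-14) - 2 = 26
u_3 = -2*26 - 2 = -54
u_4 = -2*(-54) - 2 = 106
u_5 = -2*106 - 2 = -214
u_6 = -2*(-214) - 2 = 426
u_7 = -2*426 - 2 = -854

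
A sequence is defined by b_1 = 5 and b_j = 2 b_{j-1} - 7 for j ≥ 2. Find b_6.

b_2 = 2*5 - 7 = 3
b_3 = 2*3 - 7 = -1
b_4 = 2*(-1) - 7 = -9
b_5 = 2*(-9) - 7 = -25
b_6 = 2*(-25) - 7 = -57

-57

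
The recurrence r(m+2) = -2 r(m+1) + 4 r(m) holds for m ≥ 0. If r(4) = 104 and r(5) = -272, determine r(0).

7

Rearranging, r(m-2) = (r(m) + 2 r(m-1)) / 4.
r(3) = (-272 + 2*104) / 4 = -64/4 = -16
r(2) = (104 + 2*(-16)) / 4 = 72/4 = 18
r(1) = (-16 + 2*18) / 4 = 20/4 = 5
r(0) = (18 + 2*5) / 4 = 28/4 = 7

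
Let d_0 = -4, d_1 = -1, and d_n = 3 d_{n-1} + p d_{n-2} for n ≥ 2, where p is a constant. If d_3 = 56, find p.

d_2 = -3 - 4p
d_3 = -9 - 13p
So -9 - 13p = 56, giving p = -5.

-5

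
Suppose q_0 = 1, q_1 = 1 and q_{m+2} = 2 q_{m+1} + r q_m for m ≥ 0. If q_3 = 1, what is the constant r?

-1

q_2 = 2 + r
q_3 = 4 + 3r
So 4 + 3r = 1, giving r = -1.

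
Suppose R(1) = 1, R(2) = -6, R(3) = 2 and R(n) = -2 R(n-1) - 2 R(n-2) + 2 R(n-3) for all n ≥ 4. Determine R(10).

-632

R(4) = -2*2 - 2*(-6) + 2*1 = 10
R(5) = -2*10 - 2*2 + 2*(-6) = -36
R(6) = -2*(-36) - 2*10 + 2*2 = 56
R(7) = -2*56 - 2*(-36) + 2*10 = -20
R(8) = -2*(-20) - 2*56 + 2*(-36) = -144
R(9) = -2*(-144) - 2*(-20) + 2*56 = 440
R(10) = -2*440 - 2*(-144) + 2*(-20) = -632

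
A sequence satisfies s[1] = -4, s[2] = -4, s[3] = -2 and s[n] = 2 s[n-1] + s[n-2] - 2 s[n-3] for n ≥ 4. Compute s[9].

166

s[4] = 2·(-2) + (-4) - 2·(-4) = 0
s[5] = 2·0 + (-2) - 2·(-4) = 6
s[6] = 2·6 + 0 - 2·(-2) = 16
s[7] = 2·16 + 6 - 2·0 = 38
s[8] = 2·38 + 16 - 2·6 = 80
s[9] = 2·80 + 38 - 2·16 = 166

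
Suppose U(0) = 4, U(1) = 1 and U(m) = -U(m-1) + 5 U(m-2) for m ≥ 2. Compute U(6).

U(2) = -1 + 5*4 = 19
U(3) = -19 + 5*1 = -14
U(4) = -(-14) + 5*19 = 109
U(5) = -109 + 5*(-14) = -179
U(6) = -(-179) + 5*109 = 724

724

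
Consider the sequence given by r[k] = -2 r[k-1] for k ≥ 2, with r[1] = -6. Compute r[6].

r[2] = -2(-6) = 12
r[3] = -2(12) = -24
r[4] = -2(-24) = 48
r[5] = -2(48) = -96
r[6] = -2(-96) = 192

192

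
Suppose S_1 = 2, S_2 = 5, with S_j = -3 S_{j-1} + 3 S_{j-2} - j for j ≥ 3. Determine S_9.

-37266

S_3 = -3·5 + 3·2 - 3 = -12
S_4 = -3·(-12) + 3·5 - 4 = 47
S_5 = -3·47 + 3·(-12) - 5 = -182
S_6 = -3·(-182) + 3·47 - 6 = 681
S_7 = -3·681 + 3·(-182) - 7 = -2596
S_8 = -3·(-2596) + 3·681 - 8 = 9823
S_9 = -3·9823 + 3·(-2596) - 9 = -37266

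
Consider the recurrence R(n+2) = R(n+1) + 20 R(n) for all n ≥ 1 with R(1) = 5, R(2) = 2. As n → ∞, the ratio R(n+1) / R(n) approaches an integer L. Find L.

The characteristic equation is r^2 - r - 20 = 0, which factors as (r - 5)(r + 4) = 0.
So the roots are 5 and -4. Since |5| > |-4| and the coefficient of 5^n is non-zero, the ratio tends to 5.

5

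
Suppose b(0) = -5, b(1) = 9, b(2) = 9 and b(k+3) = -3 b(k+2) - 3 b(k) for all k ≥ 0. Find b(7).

b(3) = -3·9 - 3·(-5) = -12
b(4) = -3·(-12) - 3·9 = 9
b(5) = -3·9 - 3·9 = -54
b(6) = -3·(-54) - 3·(-12) = 198
b(7) = -3·198 - 3·9 = -621

-621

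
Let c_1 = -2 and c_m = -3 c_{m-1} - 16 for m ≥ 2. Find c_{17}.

The fixed point is -16/(1 + 3) = -4, so c_m + 4 = -3(c_{m-1} + 4).
Hence c_m = 2·(-3)^{m-1} - 4.
c_{17} = 2·(-3)^{16} - 4 = 2·43046721 - 4 = 86093438.

86093438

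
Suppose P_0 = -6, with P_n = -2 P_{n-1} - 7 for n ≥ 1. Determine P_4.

-61

P_1 = -2·(-6) - 7 = 5
P_2 = -2·5 - 7 = -17
P_3 = -2·(-17) - 7 = 27
P_4 = -2·27 - 7 = -61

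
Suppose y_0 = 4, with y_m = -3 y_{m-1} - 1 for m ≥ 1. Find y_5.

y_1 = -3(4) - 1 = -13
y_2 = -3(-13) - 1 = 38
y_3 = -3(38) - 1 = -115
y_4 = -3(-115) - 1 = 344
y_5 = -3(344) - 1 = -1033

-1033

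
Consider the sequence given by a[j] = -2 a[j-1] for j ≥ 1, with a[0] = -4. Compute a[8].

a[1] = -2*(-4) = 8
a[2] = -2*8 = -16
a[3] = -2*(-16) = 32
a[4] = -2*32 = -64
a[5] = -2*(-64) = 128
a[6] = -2*128 = -256
a[7] = -2*(-256) = 512
a[8] = -2*512 = -1024

-1024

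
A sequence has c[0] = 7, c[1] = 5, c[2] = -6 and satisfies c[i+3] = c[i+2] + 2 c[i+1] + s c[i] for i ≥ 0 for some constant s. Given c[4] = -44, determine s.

-3

c[3] = 4 + 7s
c[4] = -8 + 12s
So -8 + 12s = -44, giving s = -3.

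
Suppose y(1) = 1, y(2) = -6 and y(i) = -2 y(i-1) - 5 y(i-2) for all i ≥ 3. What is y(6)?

y(3) = -2·(-6) - 5·1 = 7
y(4) = -2·7 - 5·(-6) = 16
y(5) = -2·16 - 5·7 = -67
y(6) = -2·(-67) - 5·16 = 54

54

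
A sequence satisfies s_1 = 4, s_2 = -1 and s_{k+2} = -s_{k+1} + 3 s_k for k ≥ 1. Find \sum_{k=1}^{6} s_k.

-48

s_3 = -(-1) + 3*4 = 13
s_4 = -13 + 3*(-1) = -16
s_5 = -(-16) + 3*13 = 55
s_6 = -55 + 3*(-16) = -103
Sum = 4 + (-1) + 13 + (-16) + 55 + (-103) = -48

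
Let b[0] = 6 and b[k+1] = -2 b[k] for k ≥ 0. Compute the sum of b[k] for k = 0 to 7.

-510

b[1] = -2·6 = -12
b[2] = -2·(-12) = 24
b[3] = -2·24 = -48
b[4] = -2·(-48) = 96
b[5] = -2·96 = -192
b[6] = -2·(-192) = 384
b[7] = -2·384 = -768
Sum = 6 + (-12) + 24 + (-48) + 96 + (-192) + 384 + (-768) = -510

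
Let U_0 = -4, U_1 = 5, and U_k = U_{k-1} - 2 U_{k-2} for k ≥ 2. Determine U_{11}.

27

U_2 = 5 - 2*(-4) = 13
U_3 = 13 - 2*5 = 3
U_4 = 3 - 2*13 = -23
U_5 = (-23) - 2*3 = -29
U_6 = (-29) - 2*(-23) = 17
U_7 = 17 - 2*(-29) = 75
U_8 = 75 - 2*17 = 41
U_9 = 41 - 2*75 = -109
U_{10} = (-109) - 2*41 = -191
U_{11} = (-191) - 2*(-109) = 27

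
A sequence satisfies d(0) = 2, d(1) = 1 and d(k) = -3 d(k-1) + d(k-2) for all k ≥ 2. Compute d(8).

-1549

d(2) = -3(1) + 2 = -1
d(3) = -3(-1) + 1 = 4
d(4) = -3(4) + (-1) = -13
d(5) = -3(-13) + 4 = 43
d(6) = -3(43) + (-13) = -142
d(7) = -3(-142) + 43 = 469
d(8) = -3(469) + (-142) = -1549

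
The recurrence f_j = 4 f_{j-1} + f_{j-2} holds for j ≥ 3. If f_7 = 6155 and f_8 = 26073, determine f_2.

5

Rearranging, f_{j-2} = f_j - 4 f_{j-1}.
f_6 = 26073 - 4·6155 = 1453
f_5 = 6155 - 4·1453 = 343
f_4 = 1453 - 4·343 = 81
f_3 = 343 - 4·81 = 19
f_2 = 81 - 4·19 = 5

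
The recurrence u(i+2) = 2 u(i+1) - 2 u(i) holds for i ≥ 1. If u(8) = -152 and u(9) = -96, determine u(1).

Rearranging, u(i-2) = (u(i) - 2 u(i-1)) / -2.
u(7) = (-96 - 2*(-152)) / -2 = 208/-2 = -104
u(6) = (-152 - 2*(-104)) / -2 = 56/-2 = -28
u(5) = (-104 - 2*(-28)) / -2 = -48/-2 = 24
u(4) = (-28 - 2*24) / -2 = -76/-2 = 38
u(3) = (24 - 2*38) / -2 = -52/-2 = 26
u(2) = (38 - 2*26) / -2 = -14/-2 = 7
u(1) = (26 - 2*7) / -2 = 12/-2 = -6

-6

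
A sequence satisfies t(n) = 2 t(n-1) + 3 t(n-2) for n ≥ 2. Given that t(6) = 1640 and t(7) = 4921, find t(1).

7

Rearranging, t(n-2) = (t(n) - 2 t(n-1)) / 3.
t(5) = (4921 - 2*1640) / 3 = 1641/3 = 547
t(4) = (1640 - 2*547) / 3 = 546/3 = 182
t(3) = (547 - 2*182) / 3 = 183/3 = 61
t(2) = (182 - 2*61) / 3 = 60/3 = 20
t(1) = (61 - 2*20) / 3 = 21/3 = 7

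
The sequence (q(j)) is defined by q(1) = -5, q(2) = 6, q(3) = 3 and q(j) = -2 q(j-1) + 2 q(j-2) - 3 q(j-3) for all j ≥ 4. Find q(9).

q(4) = -2(3) + 2(6) - 3(-5) = 21
q(5) = -2(21) + 2(3) - 3(6) = -54
q(6) = -2(-54) + 2(21) - 3(3) = 141
q(7) = -2(141) + 2(-54) - 3(21) = -453
q(8) = -2(-453) + 2(141) - 3(-54) = 1350
q(9) = -2(1350) + 2(-453) - 3(141) = -4029

-4029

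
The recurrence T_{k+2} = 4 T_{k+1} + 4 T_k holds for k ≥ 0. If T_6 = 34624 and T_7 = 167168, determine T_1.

Rearranging, T_{k-2} = (T_k - 4 T_{k-1}) / 4.
T_5 = (167168 - 4(34624)) / 4 = 28672/4 = 7168
T_4 = (34624 - 4(7168)) / 4 = 5952/4 = 1488
T_3 = (7168 - 4(1488)) / 4 = 1216/4 = 304
T_2 = (1488 - 4(304)) / 4 = 272/4 = 68
T_1 = (304 - 4(68)) / 4 = 32/4 = 8

8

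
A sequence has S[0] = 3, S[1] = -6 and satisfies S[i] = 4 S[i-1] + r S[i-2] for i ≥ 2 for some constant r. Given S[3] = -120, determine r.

-4

S[2] = -24 + 3r
S[3] = -96 + 6r
So -96 + 6r = -120, giving r = -4.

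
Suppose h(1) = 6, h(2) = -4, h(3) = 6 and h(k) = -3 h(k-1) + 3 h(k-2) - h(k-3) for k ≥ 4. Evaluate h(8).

h(4) = -3·6 + 3·(-4) - 6 = -36
h(5) = -3·(-36) + 3·6 - (-4) = 130
h(6) = -3·130 + 3·(-36) - 6 = -504
h(7) = -3·(-504) + 3·130 - (-36) = 1938
h(8) = -3·1938 + 3·(-504) - 130 = -7456

-7456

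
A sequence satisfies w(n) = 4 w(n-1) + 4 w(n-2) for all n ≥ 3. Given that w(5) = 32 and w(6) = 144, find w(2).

-3

Rearranging, w(n-2) = (w(n) - 4 w(n-1)) / 4.
w(4) = (144 - 4·32) / 4 = 16/4 = 4
w(3) = (32 - 4·4) / 4 = 16/4 = 4
w(2) = (4 - 4·4) / 4 = -12/4 = -3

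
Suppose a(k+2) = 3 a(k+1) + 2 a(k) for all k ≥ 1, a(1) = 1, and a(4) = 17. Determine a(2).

Let a(2) = z.
a(3) = 2 + 3z
a(4) = 6 + 11z
So 6 + 11z = 17, giving z = 1.

1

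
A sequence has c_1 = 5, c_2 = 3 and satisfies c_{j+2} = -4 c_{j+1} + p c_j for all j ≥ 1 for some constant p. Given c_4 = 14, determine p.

c_3 = -12 + 5p
c_4 = 48 - 17p
So 48 - 17p = 14, giving p = 2.

2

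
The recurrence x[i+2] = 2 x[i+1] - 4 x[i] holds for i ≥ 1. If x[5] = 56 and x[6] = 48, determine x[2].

-7

Rearranging, x[i-2] = (x[i] - 2 x[i-1]) / -4.
x[4] = (48 - 2*56) / -4 = -64/-4 = 16
x[3] = (56 - 2*16) / -4 = 24/-4 = -6
x[2] = (16 - 2*(-6)) / -4 = 28/-4 = -7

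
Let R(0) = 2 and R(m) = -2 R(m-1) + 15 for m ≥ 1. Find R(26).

-201326587

The fixed point is 15/(1 + 2) = 5, so R(m) - 5 = -2(R(m-1) - 5).
Hence R(m) = -3·(-2)^m + 5.
R(26) = -3·(-2)^{26} + 5 = -3·67108864 + 5 = -201326587.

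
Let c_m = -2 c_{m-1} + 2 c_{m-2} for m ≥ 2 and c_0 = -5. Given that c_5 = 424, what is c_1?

Let c_1 = w.
c_2 = -10 - 2w
c_3 = 20 + 6w
c_4 = -60 - 16w
c_5 = 160 + 44w
So 160 + 44w = 424, giving w = 6.

6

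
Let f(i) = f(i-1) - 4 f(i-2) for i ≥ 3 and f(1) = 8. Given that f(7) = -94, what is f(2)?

2

Let f(2) = x.
f(3) = -32 + x
f(4) = -32 - 3x
f(5) = 96 - 7x
f(6) = 224 + 5x
f(7) = -160 + 33x
So -160 + 33x = -94, giving x = 2.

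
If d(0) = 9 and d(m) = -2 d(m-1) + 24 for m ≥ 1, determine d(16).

65544

The fixed point is 24/(1 + 2) = 8, so d(m) - 8 = -2(d(m-1) - 8).
Hence d(m) = 1·(-2)^m + 8.
d(16) = 1·(-2)^{16} + 8 = 1·65536 + 8 = 65544.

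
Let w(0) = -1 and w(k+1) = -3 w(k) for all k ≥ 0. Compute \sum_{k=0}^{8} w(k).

-4921

w(1) = -3*(-1) = 3
w(2) = -3*3 = -9
w(3) = -3*(-9) = 27
w(4) = -3*27 = -81
w(5) = -3*(-81) = 243
w(6) = -3*243 = -729
w(7) = -3*(-729) = 2187
w(8) = -3*2187 = -6561
Sum = (-1) + 3 + (-9) + 27 + (-81) + 243 + (-729) + 2187 + (-6561) = -4921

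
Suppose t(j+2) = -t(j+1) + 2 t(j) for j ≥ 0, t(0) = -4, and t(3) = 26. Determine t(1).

Let t(1) = w.
t(2) = -8 - w
t(3) = 8 + 3w
So 8 + 3w = 26, giving w = 6.

6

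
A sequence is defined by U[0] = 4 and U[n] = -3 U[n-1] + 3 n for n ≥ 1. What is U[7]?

U[1] = -3·4 + 3 = -9
U[2] = -3·(-9) + 6 = 33
U[3] = -3·33 + 9 = -90
U[4] = -3·(-90) + 12 = 282
U[5] = -3·282 + 15 = -831
U[6] = -3·(-831) + 18 = 2511
U[7] = -3·2511 + 21 = -7512

-7512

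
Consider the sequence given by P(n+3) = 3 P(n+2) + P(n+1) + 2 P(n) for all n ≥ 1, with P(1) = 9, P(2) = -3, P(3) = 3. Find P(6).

P(4) = 3(3) + (-3) + 2(9) = 24
P(5) = 3(24) + 3 + 2(-3) = 69
P(6) = 3(69) + 24 + 2(3) = 237

237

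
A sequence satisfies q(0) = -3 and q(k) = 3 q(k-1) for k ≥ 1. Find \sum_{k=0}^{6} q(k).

q(1) = 3·(-3) = -9
q(2) = 3·(-9) = -27
q(3) = 3·(-27) = -81
q(4) = 3·(-81) = -243
q(5) = 3·(-243) = -729
q(6) = 3·(-729) = -2187
Sum = (-3) + (-9) + (-27) + (-81) + (-243) + (-729) + (-2187) = -3279

-3279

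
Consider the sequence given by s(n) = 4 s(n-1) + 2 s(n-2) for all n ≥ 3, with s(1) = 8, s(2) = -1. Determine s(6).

924

s(3) = 4*(-1) + 2*8 = 12
s(4) = 4*12 + 2*(-1) = 46
s(5) = 4*46 + 2*12 = 208
s(6) = 4*208 + 2*46 = 924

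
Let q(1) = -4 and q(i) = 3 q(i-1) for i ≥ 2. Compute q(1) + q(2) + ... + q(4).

q(2) = 3*(-4) = -12
q(3) = 3*(-12) = -36
q(4) = 3*(-36) = -108
Sum = (-4) + (-12) + (-36) + (-108) = -160

-160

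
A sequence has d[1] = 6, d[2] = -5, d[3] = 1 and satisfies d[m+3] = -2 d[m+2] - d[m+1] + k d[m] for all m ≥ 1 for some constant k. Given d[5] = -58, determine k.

3

d[4] = 3 + 6k
d[5] = -7 - 17k
So -7 - 17k = -58, giving k = 3.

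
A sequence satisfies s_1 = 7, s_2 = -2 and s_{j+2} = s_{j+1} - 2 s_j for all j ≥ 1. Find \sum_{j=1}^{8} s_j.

s_3 = (-2) - 2*7 = -16
s_4 = (-16) - 2*(-2) = -12
s_5 = (-12) - 2*(-16) = 20
s_6 = 20 - 2*(-12) = 44
s_7 = 44 - 2*20 = 4
s_8 = 4 - 2*44 = -84
Sum = 7 + (-2) + (-16) + (-12) + 20 + 44 + 4 + (-84) = -39

-39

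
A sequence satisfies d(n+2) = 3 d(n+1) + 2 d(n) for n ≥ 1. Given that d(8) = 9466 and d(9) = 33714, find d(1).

6

Rearranging, d(n-2) = (d(n) - 3 d(n-1)) / 2.
d(7) = (33714 - 3(9466)) / 2 = 5316/2 = 2658
d(6) = (9466 - 3(2658)) / 2 = 1492/2 = 746
d(5) = (2658 - 3(746)) / 2 = 420/2 = 210
d(4) = (746 - 3(210)) / 2 = 116/2 = 58
d(3) = (210 - 3(58)) / 2 = 36/2 = 18
d(2) = (58 - 3(18)) / 2 = 4/2 = 2
d(1) = (18 - 3(2)) / 2 = 12/2 = 6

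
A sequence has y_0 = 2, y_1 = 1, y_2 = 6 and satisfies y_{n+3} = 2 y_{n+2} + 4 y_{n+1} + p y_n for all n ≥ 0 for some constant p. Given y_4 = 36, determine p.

y_3 = 16 + 2p
y_4 = 56 + 5p
So 56 + 5p = 36, giving p = -4.

-4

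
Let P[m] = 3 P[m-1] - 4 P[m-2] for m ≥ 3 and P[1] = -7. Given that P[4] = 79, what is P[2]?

Let P[2] = x.
P[3] = 28 + 3x
P[4] = 84 + 5x
So 84 + 5x = 79, giving x = -1.

-1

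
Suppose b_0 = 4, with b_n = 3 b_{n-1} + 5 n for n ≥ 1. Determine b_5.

1867

b_1 = 3·4 + 5 = 17
b_2 = 3·17 + 10 = 61
b_3 = 3·61 + 15 = 198
b_4 = 3·198 + 20 = 614
b_5 = 3·614 + 25 = 1867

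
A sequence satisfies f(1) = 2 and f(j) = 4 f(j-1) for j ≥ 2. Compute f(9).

f(2) = 4*2 = 8
f(3) = 4*8 = 32
f(4) = 4*32 = 128
f(5) = 4*128 = 512
f(6) = 4*512 = 2048
f(7) = 4*2048 = 8192
f(8) = 4*8192 = 32768
f(9) = 4*32768 = 131072

131072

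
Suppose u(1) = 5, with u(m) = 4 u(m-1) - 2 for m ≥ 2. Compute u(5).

u(2) = 4*5 - 2 = 18
u(3) = 4*18 - 2 = 70
u(4) = 4*70 - 2 = 278
u(5) = 4*278 - 2 = 1110

1110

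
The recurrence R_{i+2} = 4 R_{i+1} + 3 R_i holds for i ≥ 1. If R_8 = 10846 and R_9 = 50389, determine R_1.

Rearranging, R_{i-2} = (R_i - 4 R_{i-1}) / 3.
R_7 = (50389 - 4(10846)) / 3 = 7005/3 = 2335
R_6 = (10846 - 4(2335)) / 3 = 1506/3 = 502
R_5 = (2335 - 4(502)) / 3 = 327/3 = 109
R_4 = (502 - 4(109)) / 3 = 66/3 = 22
R_3 = (109 - 4(22)) / 3 = 21/3 = 7
R_2 = (22 - 4(7)) / 3 = -6/3 = -2
R_1 = (7 - 4(-2)) / 3 = 15/3 = 5

5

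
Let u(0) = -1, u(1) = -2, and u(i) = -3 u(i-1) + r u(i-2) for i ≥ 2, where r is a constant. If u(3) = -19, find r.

u(2) = 6 - r
u(3) = -18 + r
So -18 + r = -19, giving r = -1.

-1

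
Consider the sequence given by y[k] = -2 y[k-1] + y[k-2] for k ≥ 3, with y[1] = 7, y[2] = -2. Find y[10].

-4826

y[3] = -2*(-2) + 7 = 11
y[4] = -2*11 + (-2) = -24
y[5] = -2*(-24) + 11 = 59
y[6] = -2*59 + (-24) = -142
y[7] = -2*(-142) + 59 = 343
y[8] = -2*343 + (-142) = -828
y[9] = -2*(-828) + 343 = 1999
y[10] = -2*1999 + (-828) = -4826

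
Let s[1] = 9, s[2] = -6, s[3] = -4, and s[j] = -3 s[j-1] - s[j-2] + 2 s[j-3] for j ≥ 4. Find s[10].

s[4] = -3(-4) - (-6) + 2(9) = 36
s[5] = -3(36) - (-4) + 2(-6) = -116
s[6] = -3(-116) - 36 + 2(-4) = 304
s[7] = -3(304) - (-116) + 2(36) = -724
s[8] = -3(-724) - 304 + 2(-116) = 1636
s[9] = -3(1636) - (-724) + 2(304) = -3576
s[10] = -3(-3576) - 1636 + 2(-724) = 7644

7644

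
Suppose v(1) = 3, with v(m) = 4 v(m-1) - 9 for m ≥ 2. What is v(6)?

v(2) = 4·3 - 9 = 3
v(3) = 4·3 - 9 = 3
v(4) = 4·3 - 9 = 3
v(5) = 4·3 - 9 = 3
v(6) = 4·3 - 9 = 3

3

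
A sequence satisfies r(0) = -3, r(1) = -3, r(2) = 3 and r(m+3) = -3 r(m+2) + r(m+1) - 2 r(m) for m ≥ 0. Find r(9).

-13158

r(3) = -3·3 + (-3) - 2·(-3) = -6
r(4) = -3·(-6) + 3 - 2·(-3) = 27
r(5) = -3·27 + (-6) - 2·3 = -93
r(6) = -3·(-93) + 27 - 2·(-6) = 318
r(7) = -3·318 + (-93) - 2·27 = -1101
r(8) = -3·(-1101) + 318 - 2·(-93) = 3807
r(9) = -3·3807 + (-1101) - 2·318 = -13158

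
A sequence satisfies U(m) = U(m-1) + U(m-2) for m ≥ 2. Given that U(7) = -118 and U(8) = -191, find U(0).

-5

Rearranging, U(m-2) = U(m) - U(m-1).
U(6) = -191 - (-118) = -73
U(5) = -118 - (-73) = -45
U(4) = -73 - (-45) = -28
U(3) = -45 - (-28) = -17
U(2) = -28 - (-17) = -11
U(1) = -17 - (-11) = -6
U(0) = -11 - (-6) = -5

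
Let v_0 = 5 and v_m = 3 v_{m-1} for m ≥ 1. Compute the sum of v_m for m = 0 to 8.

v_1 = 3(5) = 15
v_2 = 3(15) = 45
v_3 = 3(45) = 135
v_4 = 3(135) = 405
v_5 = 3(405) = 1215
v_6 = 3(1215) = 3645
v_7 = 3(3645) = 10935
v_8 = 3(10935) = 32805
Sum = 5 + 15 + 45 + 135 + 405 + 1215 + 3645 + 10935 + 32805 = 49205

49205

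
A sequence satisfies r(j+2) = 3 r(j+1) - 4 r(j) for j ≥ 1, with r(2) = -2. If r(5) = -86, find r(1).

Let r(1) = x.
r(3) = -6 - 4x
r(4) = -10 - 12x
r(5) = -6 - 20x
So -6 - 20x = -86, giving x = 4.

4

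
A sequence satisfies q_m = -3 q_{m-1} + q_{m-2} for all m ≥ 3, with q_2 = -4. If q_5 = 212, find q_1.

Let q_1 = x.
q_3 = 12 + x
q_4 = -40 - 3x
q_5 = 132 + 10x
So 132 + 10x = 212, giving x = 8.

8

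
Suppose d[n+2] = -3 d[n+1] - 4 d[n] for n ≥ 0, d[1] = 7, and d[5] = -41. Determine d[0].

3

Let d[0] = z.
d[2] = -21 - 4z
d[3] = 35 + 12z
d[4] = -21 - 20z
d[5] = -77 + 12z
So -77 + 12z = -41, giving z = 3.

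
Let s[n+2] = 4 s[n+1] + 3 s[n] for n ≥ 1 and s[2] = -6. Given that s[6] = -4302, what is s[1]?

-7

Let s[1] = v.
s[3] = -24 + 3v
s[4] = -114 + 12v
s[5] = -528 + 57v
s[6] = -2454 + 264v
So -2454 + 264v = -4302, giving v = -7.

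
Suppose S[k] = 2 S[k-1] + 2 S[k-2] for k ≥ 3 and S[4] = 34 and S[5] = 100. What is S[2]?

Rearranging, S[k-2] = (S[k] - 2 S[k-1]) / 2.
S[3] = (100 - 2(34)) / 2 = 32/2 = 16
S[2] = (34 - 2(16)) / 2 = 2/2 = 1

1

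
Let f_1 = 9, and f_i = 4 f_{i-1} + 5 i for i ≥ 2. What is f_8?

211156

f_2 = 4(9) + 10 = 46
f_3 = 4(46) + 15 = 199
f_4 = 4(199) + 20 = 816
f_5 = 4(816) + 25 = 3289
f_6 = 4(3289) + 30 = 13186
f_7 = 4(13186) + 35 = 52779
f_8 = 4(52779) + 40 = 211156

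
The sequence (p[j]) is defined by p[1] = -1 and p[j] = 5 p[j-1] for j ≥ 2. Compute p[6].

-3125

p[2] = 5·(-1) = -5
p[3] = 5·(-5) = -25
p[4] = 5·(-25) = -125
p[5] = 5·(-125) = -625
p[6] = 5·(-625) = -3125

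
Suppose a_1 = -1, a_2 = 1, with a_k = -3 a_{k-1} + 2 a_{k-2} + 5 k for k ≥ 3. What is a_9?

a_3 = -3*1 + 2*(-1) + 15 = 10
a_4 = -3*10 + 2*1 + 20 = -8
a_5 = -3*(-8) + 2*10 + 25 = 69
a_6 = -3*69 + 2*(-8) + 30 = -193
a_7 = -3*(-193) + 2*69 + 35 = 752
a_8 = -3*752 + 2*(-193) + 40 = -2602
a_9 = -3*(-2602) + 2*752 + 45 = 9355

9355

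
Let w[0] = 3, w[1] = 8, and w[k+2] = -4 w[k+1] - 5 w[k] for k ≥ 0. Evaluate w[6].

w[2] = -4·8 - 5·3 = -47
w[3] = -4·(-47) - 5·8 = 148
w[4] = -4·148 - 5·(-47) = -357
w[5] = -4·(-357) - 5·148 = 688
w[6] = -4·688 - 5·(-357) = -967

-967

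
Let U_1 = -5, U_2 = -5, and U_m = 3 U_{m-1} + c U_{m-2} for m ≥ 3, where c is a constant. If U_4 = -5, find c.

-2

U_3 = -15 - 5c
U_4 = -45 - 20c
So -45 - 20c = -5, giving c = -2.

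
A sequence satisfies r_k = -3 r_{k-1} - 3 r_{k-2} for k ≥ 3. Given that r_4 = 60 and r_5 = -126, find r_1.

8

Rearranging, r_{k-2} = (r_k + 3 r_{k-1}) / -3.
r_3 = (-126 + 3·60) / -3 = 54/-3 = -18
r_2 = (60 + 3·(-18)) / -3 = 6/-3 = -2
r_1 = (-18 + 3·(-2)) / -3 = -24/-3 = 8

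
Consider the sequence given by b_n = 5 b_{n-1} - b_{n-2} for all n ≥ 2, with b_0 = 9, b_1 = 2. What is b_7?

b_2 = 5*2 - 9 = 1
b_3 = 5*1 - 2 = 3
b_4 = 5*3 - 1 = 14
b_5 = 5*14 - 3 = 67
b_6 = 5*67 - 14 = 321
b_7 = 5*321 - 67 = 1538

1538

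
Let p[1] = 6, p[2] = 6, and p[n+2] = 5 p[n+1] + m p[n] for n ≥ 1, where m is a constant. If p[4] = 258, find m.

3

p[3] = 30 + 6m
p[4] = 150 + 36m
So 150 + 36m = 258, giving m = 3.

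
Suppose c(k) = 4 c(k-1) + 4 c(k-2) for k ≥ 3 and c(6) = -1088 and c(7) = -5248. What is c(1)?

2

Rearranging, c(k-2) = (c(k) - 4 c(k-1)) / 4.
c(5) = (-5248 - 4·(-1088)) / 4 = -896/4 = -224
c(4) = (-1088 - 4·(-224)) / 4 = -192/4 = -48
c(3) = (-224 - 4·(-48)) / 4 = -32/4 = -8
c(2) = (-48 - 4·(-8)) / 4 = -16/4 = -4
c(1) = (-8 - 4·(-4)) / 4 = 8/4 = 2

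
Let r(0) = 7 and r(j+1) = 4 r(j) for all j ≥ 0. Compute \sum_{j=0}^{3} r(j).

r(1) = 4*7 = 28
r(2) = 4*28 = 112
r(3) = 4*112 = 448
Sum = 7 + 28 + 112 + 448 = 595

595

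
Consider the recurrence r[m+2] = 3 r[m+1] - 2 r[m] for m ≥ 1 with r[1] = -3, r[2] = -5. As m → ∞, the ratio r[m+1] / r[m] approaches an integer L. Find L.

The characteristic equation is r^2 - 3r + 2 = 0, which factors as (r - 2)(r - 1) = 0.
So the roots are 2 and 1. Since |2| > |1| and the coefficient of 2^m is non-zero, the ratio tends to 2.

2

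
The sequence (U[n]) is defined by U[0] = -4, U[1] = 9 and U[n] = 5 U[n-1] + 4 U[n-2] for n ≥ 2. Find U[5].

U[2] = 5*9 + 4*(-4) = 29
U[3] = 5*29 + 4*9 = 181
U[4] = 5*181 + 4*29 = 1021
U[5] = 5*1021 + 4*181 = 5829

5829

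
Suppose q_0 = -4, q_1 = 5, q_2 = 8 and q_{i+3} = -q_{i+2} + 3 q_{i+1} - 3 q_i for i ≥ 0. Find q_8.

-808

q_3 = -8 + 3(5) - 3(-4) = 19
q_4 = -19 + 3(8) - 3(5) = -10
q_5 = -(-10) + 3(19) - 3(8) = 43
q_6 = -43 + 3(-10) - 3(19) = -130
q_7 = -(-130) + 3(43) - 3(-10) = 289
q_8 = -289 + 3(-130) - 3(43) = -808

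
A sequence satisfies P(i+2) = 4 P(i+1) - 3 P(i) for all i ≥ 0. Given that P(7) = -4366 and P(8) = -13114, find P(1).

Rearranging, P(i-2) = (P(i) - 4 P(i-1)) / -3.
P(6) = (-13114 - 4·(-4366)) / -3 = 4350/-3 = -1450
P(5) = (-4366 - 4·(-1450)) / -3 = 1434/-3 = -478
P(4) = (-1450 - 4·(-478)) / -3 = 462/-3 = -154
P(3) = (-478 - 4·(-154)) / -3 = 138/-3 = -46
P(2) = (-154 - 4·(-46)) / -3 = 30/-3 = -10
P(1) = (-46 - 4·(-10)) / -3 = -6/-3 = 2

2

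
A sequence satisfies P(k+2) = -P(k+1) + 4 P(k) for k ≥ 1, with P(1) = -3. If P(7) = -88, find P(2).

-4

Let P(2) = y.
P(3) = -12 - y
P(4) = 12 + 5y
P(5) = -60 - 9y
P(6) = 108 + 29y
P(7) = -348 - 65y
So -348 - 65y = -88, giving y = -4.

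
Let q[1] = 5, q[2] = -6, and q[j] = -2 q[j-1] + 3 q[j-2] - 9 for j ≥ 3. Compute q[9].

q[3] = -2*(-6) + 3*5 - 9 = 18
q[4] = -2*18 + 3*(-6) - 9 = -63
q[5] = -2*(-63) + 3*18 - 9 = 171
q[6] = -2*171 + 3*(-63) - 9 = -540
q[7] = -2*(-540) + 3*171 - 9 = 1584
q[8] = -2*1584 + 3*(-540) - 9 = -4797
q[9] = -2*(-4797) + 3*1584 - 9 = 14337

14337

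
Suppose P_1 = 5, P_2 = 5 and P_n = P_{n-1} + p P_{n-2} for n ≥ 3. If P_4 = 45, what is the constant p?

4

P_3 = 5 + 5p
P_4 = 5 + 10p
So 5 + 10p = 45, giving p = 4.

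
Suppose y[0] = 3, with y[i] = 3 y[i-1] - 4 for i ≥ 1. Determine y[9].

y[1] = 3(3) - 4 = 5
y[2] = 3(5) - 4 = 11
y[3] = 3(11) - 4 = 29
y[4] = 3(29) - 4 = 83
y[5] = 3(83) - 4 = 245
y[6] = 3(245) - 4 = 731
y[7] = 3(731) - 4 = 2189
y[8] = 3(2189) - 4 = 6563
y[9] = 3(6563) - 4 = 19685

19685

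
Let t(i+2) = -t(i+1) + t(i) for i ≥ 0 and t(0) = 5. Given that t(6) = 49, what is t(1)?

Let t(1) = z.
t(2) = 5 - z
t(3) = -5 + 2z
t(4) = 10 - 3z
t(5) = -15 + 5z
t(6) = 25 - 8z
So 25 - 8z = 49, giving z = -3.

-3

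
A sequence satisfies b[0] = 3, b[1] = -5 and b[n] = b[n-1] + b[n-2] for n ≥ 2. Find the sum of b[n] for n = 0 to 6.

-61

b[2] = (-5) + 3 = -2
b[3] = (-2) + (-5) = -7
b[4] = (-7) + (-2) = -9
b[5] = (-9) + (-7) = -16
b[6] = (-16) + (-9) = -25
Sum = 3 + (-5) + (-2) + (-7) + (-9) + (-16) + (-25) = -61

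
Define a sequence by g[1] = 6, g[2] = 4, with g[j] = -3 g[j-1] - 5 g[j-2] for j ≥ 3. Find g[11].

-30492

g[3] = -3(4) - 5(6) = -42
g[4] = -3(-42) - 5(4) = 106
g[5] = -3(106) - 5(-42) = -108
g[6] = -3(-108) - 5(106) = -206
g[7] = -3(-206) - 5(-108) = 1158
g[8] = -3(1158) - 5(-206) = -2444
g[9] = -3(-2444) - 5(1158) = 1542
g[10] = -3(1542) - 5(-2444) = 7594
g[11] = -3(7594) - 5(1542) = -30492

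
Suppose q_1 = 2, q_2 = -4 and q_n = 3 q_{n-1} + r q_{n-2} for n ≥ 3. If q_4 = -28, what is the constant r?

q_3 = -12 + 2r
q_4 = -36 + 2r
So -36 + 2r = -28, giving r = 4.

4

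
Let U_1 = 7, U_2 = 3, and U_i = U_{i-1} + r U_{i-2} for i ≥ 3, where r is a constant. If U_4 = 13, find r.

1

U_3 = 3 + 7r
U_4 = 3 + 10r
So 3 + 10r = 13, giving r = 1.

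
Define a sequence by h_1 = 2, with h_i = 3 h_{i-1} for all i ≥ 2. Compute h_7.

1458

h_2 = 3(2) = 6
h_3 = 3(6) = 18
h_4 = 3(18) = 54
h_5 = 3(54) = 162
h_6 = 3(162) = 486
h_7 = 3(486) = 1458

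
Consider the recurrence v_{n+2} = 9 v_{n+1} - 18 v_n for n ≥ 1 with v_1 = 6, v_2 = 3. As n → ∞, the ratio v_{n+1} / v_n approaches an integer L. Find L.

The characteristic equation is r^2 - 9r + 18 = 0, which factors as (r - 6)(r - 3) = 0.
So the roots are 6 and 3. Since |6| > |3| and the coefficient of 6^n is non-zero, the ratio tends to 6.

6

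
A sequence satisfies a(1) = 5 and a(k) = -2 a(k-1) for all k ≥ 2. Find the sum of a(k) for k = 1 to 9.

a(2) = -2(5) = -10
a(3) = -2(-10) = 20
a(4) = -2(20) = -40
a(5) = -2(-40) = 80
a(6) = -2(80) = -160
a(7) = -2(-160) = 320
a(8) = -2(320) = -640
a(9) = -2(-640) = 1280
Sum = 5 + (-10) + 20 + (-40) + 80 + (-160) + 320 + (-640) + 1280 = 855

855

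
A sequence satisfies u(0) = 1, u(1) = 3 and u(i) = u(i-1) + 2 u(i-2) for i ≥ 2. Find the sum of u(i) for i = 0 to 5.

u(2) = 3 + 2(1) = 5
u(3) = 5 + 2(3) = 11
u(4) = 11 + 2(5) = 21
u(5) = 21 + 2(11) = 43
Sum = 1 + 3 + 5 + 11 + 21 + 43 = 84

84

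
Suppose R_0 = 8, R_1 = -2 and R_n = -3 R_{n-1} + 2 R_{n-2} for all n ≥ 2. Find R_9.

R_2 = -3·(-2) + 2·8 = 22
R_3 = -3·22 + 2·(-2) = -70
R_4 = -3·(-70) + 2·22 = 254
R_5 = -3·254 + 2·(-70) = -902
R_6 = -3·(-902) + 2·254 = 3214
R_7 = -3·3214 + 2·(-902) = -11446
R_8 = -3·(-11446) + 2·3214 = 40766
R_9 = -3·40766 + 2·(-11446) = -145190

-145190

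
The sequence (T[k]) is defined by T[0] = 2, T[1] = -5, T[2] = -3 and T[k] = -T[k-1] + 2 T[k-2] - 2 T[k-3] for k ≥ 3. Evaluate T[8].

403

T[3] = -(-3) + 2*(-5) - 2*2 = -11
T[4] = -(-11) + 2*(-3) - 2*(-5) = 15
T[5] = -15 + 2*(-11) - 2*(-3) = -31
T[6] = -(-31) + 2*15 - 2*(-11) = 83
T[7] = -83 + 2*(-31) - 2*15 = -175
T[8] = -(-175) + 2*83 - 2*(-31) = 403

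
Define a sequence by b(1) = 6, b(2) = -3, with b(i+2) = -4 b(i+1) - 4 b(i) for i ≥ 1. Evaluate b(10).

b(3) = -4*(-3) - 4*6 = -12
b(4) = -4*(-12) - 4*(-3) = 60
b(5) = -4*60 - 4*(-12) = -192
b(6) = -4*(-192) - 4*60 = 528
b(7) = -4*528 - 4*(-192) = -1344
b(8) = -4*(-1344) - 4*528 = 3264
b(9) = -4*3264 - 4*(-1344) = -7680
b(10) = -4*(-7680) - 4*3264 = 17664

17664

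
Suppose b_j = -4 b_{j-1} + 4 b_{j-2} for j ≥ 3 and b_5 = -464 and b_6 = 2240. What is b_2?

4

Rearranging, b_{j-2} = (b_j + 4 b_{j-1}) / 4.
b_4 = (2240 + 4·(-464)) / 4 = 384/4 = 96
b_3 = (-464 + 4·96) / 4 = -80/4 = -20
b_2 = (96 + 4·(-20)) / 4 = 16/4 = 4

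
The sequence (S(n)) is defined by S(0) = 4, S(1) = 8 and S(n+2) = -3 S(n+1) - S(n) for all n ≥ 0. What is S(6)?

S(2) = -3*8 - 4 = -28
S(3) = -3*(-28) - 8 = 76
S(4) = -3*76 - (-28) = -200
S(5) = -3*(-200) - 76 = 524
S(6) = -3*524 - (-200) = -1372

-1372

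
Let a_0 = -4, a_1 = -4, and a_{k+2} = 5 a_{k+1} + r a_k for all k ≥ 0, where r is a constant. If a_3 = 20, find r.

-5

a_2 = -20 - 4r
a_3 = -100 - 24r
So -100 - 24r = 20, giving r = -5.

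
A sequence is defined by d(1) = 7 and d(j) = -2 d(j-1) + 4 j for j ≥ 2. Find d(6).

-144

d(2) = -2·7 + 8 = -6
d(3) = -2·(-6) + 12 = 24
d(4) = -2·24 + 16 = -32
d(5) = -2·(-32) + 20 = 84
d(6) = -2·84 + 24 = -144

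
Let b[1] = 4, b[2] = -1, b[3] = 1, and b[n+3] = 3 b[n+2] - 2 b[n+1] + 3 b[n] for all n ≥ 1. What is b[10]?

b[4] = 3·1 - 2·(-1) + 3·4 = 17
b[5] = 3·17 - 2·1 + 3·(-1) = 46
b[6] = 3·46 - 2·17 + 3·1 = 107
b[7] = 3·107 - 2·46 + 3·17 = 280
b[8] = 3·280 - 2·107 + 3·46 = 764
b[9] = 3·764 - 2·280 + 3·107 = 2053
b[10] = 3·2053 - 2·764 + 3·280 = 5471

5471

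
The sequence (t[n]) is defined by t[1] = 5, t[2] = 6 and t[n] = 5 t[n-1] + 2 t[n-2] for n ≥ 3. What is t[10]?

t[3] = 5·6 + 2·5 = 40
t[4] = 5·40 + 2·6 = 212
t[5] = 5·212 + 2·40 = 1140
t[6] = 5·1140 + 2·212 = 6124
t[7] = 5·6124 + 2·1140 = 32900
t[8] = 5·32900 + 2·6124 = 176748
t[9] = 5·176748 + 2·32900 = 949540
t[10] = 5·949540 + 2·176748 = 5101196

5101196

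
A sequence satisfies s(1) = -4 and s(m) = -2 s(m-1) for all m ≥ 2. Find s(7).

-256

s(2) = -2*(-4) = 8
s(3) = -2*8 = -16
s(4) = -2*(-16) = 32
s(5) = -2*32 = -64
s(6) = -2*(-64) = 128
s(7) = -2*128 = -256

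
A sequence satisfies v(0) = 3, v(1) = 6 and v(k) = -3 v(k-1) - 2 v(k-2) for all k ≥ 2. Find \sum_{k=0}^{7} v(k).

v(2) = -3(6) - 2(3) = -24
v(3) = -3(-24) - 2(6) = 60
v(4) = -3(60) - 2(-24) = -132
v(5) = -3(-132) - 2(60) = 276
v(6) = -3(276) - 2(-132) = -564
v(7) = -3(-564) - 2(276) = 1140
Sum = 3 + 6 + (-24) + 60 + (-132) + 276 + (-564) + 1140 = 765

765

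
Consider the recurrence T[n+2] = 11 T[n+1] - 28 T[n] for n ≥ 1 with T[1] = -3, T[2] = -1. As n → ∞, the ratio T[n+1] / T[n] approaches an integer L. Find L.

The characteristic equation is r^2 - 11r + 28 = 0, which factors as (r - 7)(r - 4) = 0.
So the roots are 7 and 4. Since |7| > |4| and the coefficient of 7^n is non-zero, the ratio tends to 7.

7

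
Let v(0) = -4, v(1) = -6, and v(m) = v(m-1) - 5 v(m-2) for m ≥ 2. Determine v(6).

-116

v(2) = (-6) - 5*(-4) = 14
v(3) = 14 - 5*(-6) = 44
v(4) = 44 - 5*14 = -26
v(5) = (-26) - 5*44 = -246
v(6) = (-246) - 5*(-26) = -116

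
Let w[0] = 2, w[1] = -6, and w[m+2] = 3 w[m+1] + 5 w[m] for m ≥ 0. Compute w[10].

w[2] = 3*(-6) + 5*2 = -8
w[3] = 3*(-8) + 5*(-6) = -54
w[4] = 3*(-54) + 5*(-8) = -202
w[5] = 3*(-202) + 5*(-54) = -876
w[6] = 3*(-876) + 5*(-202) = -3638
w[7] = 3*(-3638) + 5*(-876) = -15294
w[8] = 3*(-15294) + 5*(-3638) = -64072
w[9] = 3*(-64072) + 5*(-15294) = -268686
w[10] = 3*(-268686) + 5*(-64072) = -1126418

-1126418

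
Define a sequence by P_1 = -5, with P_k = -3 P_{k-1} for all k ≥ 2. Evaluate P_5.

-405

P_2 = -3(-5) = 15
P_3 = -3(15) = -45
P_4 = -3(-45) = 135
P_5 = -3(135) = -405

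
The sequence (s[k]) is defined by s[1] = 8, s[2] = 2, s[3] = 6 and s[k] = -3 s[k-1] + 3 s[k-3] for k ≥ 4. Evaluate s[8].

396

s[4] = -3·6 + 3·8 = 6
s[5] = -3·6 + 3·2 = -12
s[6] = -3·(-12) + 3·6 = 54
s[7] = -3·54 + 3·6 = -144
s[8] = -3·(-144) + 3·(-12) = 396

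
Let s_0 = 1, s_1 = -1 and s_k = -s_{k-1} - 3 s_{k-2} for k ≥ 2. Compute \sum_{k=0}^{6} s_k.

s_2 = -(-1) - 3*1 = -2
s_3 = -(-2) - 3*(-1) = 5
s_4 = -5 - 3*(-2) = 1
s_5 = -1 - 3*5 = -16
s_6 = -(-16) - 3*1 = 13
Sum = 1 + (-1) + (-2) + 5 + 1 + (-16) + 13 = 1

1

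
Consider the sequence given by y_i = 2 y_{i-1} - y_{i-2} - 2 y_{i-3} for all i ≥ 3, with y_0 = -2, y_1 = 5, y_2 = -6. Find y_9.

y_3 = 2*(-6) - 5 - 2*(-2) = -13
y_4 = 2*(-13) - (-6) - 2*5 = -30
y_5 = 2*(-30) - (-13) - 2*(-6) = -35
y_6 = 2*(-35) - (-30) - 2*(-13) = -14
y_7 = 2*(-14) - (-35) - 2*(-30) = 67
y_8 = 2*67 - (-14) - 2*(-35) = 218
y_9 = 2*218 - 67 - 2*(-14) = 397

397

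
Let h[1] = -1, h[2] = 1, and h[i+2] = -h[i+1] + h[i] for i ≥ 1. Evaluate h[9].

-34

h[3] = -1 + (-1) = -2
h[4] = -(-2) + 1 = 3
h[5] = -3 + (-2) = -5
h[6] = -(-5) + 3 = 8
h[7] = -8 + (-5) = -13
h[8] = -(-13) + 8 = 21
h[9] = -21 + (-13) = -34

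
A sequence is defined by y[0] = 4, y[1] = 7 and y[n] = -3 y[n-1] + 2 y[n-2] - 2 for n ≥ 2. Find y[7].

9153

y[2] = -3(7) + 2(4) - 2 = -15
y[3] = -3(-15) + 2(7) - 2 = 57
y[4] = -3(57) + 2(-15) - 2 = -203
y[5] = -3(-203) + 2(57) - 2 = 721
y[6] = -3(721) + 2(-203) - 2 = -2571
y[7] = -3(-2571) + 2(721) - 2 = 9153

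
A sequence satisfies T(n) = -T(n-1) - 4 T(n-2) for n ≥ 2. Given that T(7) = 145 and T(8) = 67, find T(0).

Rearranging, T(n-2) = (T(n) + T(n-1)) / -4.
T(6) = (67 + 145) / -4 = 212/-4 = -53
T(5) = (145 + (-53)) / -4 = 92/-4 = -23
T(4) = (-53 + (-23)) / -4 = -76/-4 = 19
T(3) = (-23 + 19) / -4 = -4/-4 = 1
T(2) = (19 + 1) / -4 = 20/-4 = -5
T(1) = (1 + (-5)) / -4 = -4/-4 = 1
T(0) = (-5 + 1) / -4 = -4/-4 = 1

1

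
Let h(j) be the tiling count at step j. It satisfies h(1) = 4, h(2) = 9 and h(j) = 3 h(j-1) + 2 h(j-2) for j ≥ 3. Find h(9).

70615

h(3) = 3*9 + 2*4 = 35
h(4) = 3*35 + 2*9 = 123
h(5) = 3*123 + 2*35 = 439
h(6) = 3*439 + 2*123 = 1563
h(7) = 3*1563 + 2*439 = 5567
h(8) = 3*5567 + 2*1563 = 19827
h(9) = 3*19827 + 2*5567 = 70615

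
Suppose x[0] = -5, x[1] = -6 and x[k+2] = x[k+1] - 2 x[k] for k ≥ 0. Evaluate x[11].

x[2] = (-6) - 2·(-5) = 4
x[3] = 4 - 2·(-6) = 16
x[4] = 16 - 2·4 = 8
x[5] = 8 - 2·16 = -24
x[6] = (-24) - 2·8 = -40
x[7] = (-40) - 2·(-24) = 8
x[8] = 8 - 2·(-40) = 88
x[9] = 88 - 2·8 = 72
x[10] = 72 - 2·88 = -104
x[11] = (-104) - 2·72 = -248

-248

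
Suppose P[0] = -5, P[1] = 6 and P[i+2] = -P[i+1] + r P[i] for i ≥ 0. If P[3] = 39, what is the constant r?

3

P[2] = -6 - 5r
P[3] = 6 + 11r
So 6 + 11r = 39, giving r = 3.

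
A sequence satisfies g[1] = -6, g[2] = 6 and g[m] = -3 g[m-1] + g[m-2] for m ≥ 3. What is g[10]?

101382

g[3] = -3(6) + (-6) = -24
g[4] = -3(-24) + 6 = 78
g[5] = -3(78) + (-24) = -258
g[6] = -3(-258) + 78 = 852
g[7] = -3(852) + (-258) = -2814
g[8] = -3(-2814) + 852 = 9294
g[9] = -3(9294) + (-2814) = -30696
g[10] = -3(-30696) + 9294 = 101382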